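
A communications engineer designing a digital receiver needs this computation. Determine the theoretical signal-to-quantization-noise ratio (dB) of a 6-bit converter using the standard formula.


Theoretical SNR for a full-scale sinusoid:
SNR = 6.02 * N + 1.76
    = 6.02 * 6 + 1.76
    = 36.12 + 1.76
    = 37.88 dB

37.88 dB


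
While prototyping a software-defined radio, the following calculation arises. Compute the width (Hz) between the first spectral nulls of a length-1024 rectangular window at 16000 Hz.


Main lobe width for a rectangular window:
Width = 2 * fs / N
      = 2 * 16000 / 1024
      = 32000 / 1024
      = 31.25 Hz

31.25 Hz


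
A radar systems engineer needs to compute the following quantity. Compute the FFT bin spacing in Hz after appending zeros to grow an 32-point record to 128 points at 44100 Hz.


Frequency resolution after zero-padding:
N_padded = 32 * 4 = 128
df = fs / N_padded
   = 44100 / 128
   = 344.5312 Hz

344.5312 Hz


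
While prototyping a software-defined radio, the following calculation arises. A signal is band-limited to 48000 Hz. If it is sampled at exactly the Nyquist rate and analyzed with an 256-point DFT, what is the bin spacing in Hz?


Step 1 — Nyquist sampling rate:
fs = 2 * fmax = 2 * 48000 = 96000 Hz

Step 2 — DFT bin spacing:
df = fs / N = 96000 / 256 = 375.0 Hz

375.0 Hz


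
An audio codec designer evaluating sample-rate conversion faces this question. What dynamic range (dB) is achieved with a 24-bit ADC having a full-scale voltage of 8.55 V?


Dynamic range from full-scale to LSB:
V_min = V_max / 2^bits = 8.55 / 2^24
DR = 20 * log10(V_max / V_min)
   = 20 * log10(2^24)
   = 20 * 24 * log10(2)
   = 144.49 dB

144.49 dB


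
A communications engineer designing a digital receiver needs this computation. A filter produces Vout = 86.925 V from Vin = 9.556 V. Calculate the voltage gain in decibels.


Voltage gain in dB:
G = 20 * log10(Vout / Vin)
  = 20 * log10(86.925 / 9.556)
  = 20 * log10(9.096379)
  = 20 * 0.958869
  = 19.18 dB

19.18 dB


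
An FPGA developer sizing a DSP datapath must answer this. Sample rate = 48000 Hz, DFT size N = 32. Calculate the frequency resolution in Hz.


DFT frequency resolution:
df = fs / N
   = 48000 / 32
   = 1500.0 Hz

1500.0 Hz


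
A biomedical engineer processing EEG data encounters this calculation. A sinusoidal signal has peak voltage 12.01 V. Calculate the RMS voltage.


RMS voltage for a sinusoidal waveform:
V_rms = V_peak / sqrt(2)
      = 12.01 / 1.414214
      = 8.492 V

8.492 V


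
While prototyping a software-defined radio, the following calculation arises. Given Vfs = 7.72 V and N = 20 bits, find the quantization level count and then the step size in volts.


Step 1 — number of quantization levels:
L = 2^N = 2^20 = 1048576

Step 2 — LSB step size:
delta = Vfs / L
      = 7.72 / 1048576
      = 7.36e-06 V

Levels = 1048576; step size = 7.36e-06 V


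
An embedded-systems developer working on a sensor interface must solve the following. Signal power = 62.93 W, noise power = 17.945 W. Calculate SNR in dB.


SNR in decibels:
SNR = 10 * log10(Ps / Pn)
    = 10 * log10(62.93 / 17.945)
    = 10 * log10(3.5068)
    = 10 * 0.5449
    = 5.45 dB

5.45 dB


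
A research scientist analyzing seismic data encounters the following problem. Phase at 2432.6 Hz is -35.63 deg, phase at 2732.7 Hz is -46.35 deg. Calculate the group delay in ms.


Group delay from phase difference:
tau = -d(phi)/d(omega)
d(phi) = -10.72 deg = -0.187099 rad
d(omega) = 2*pi*(2732.7 - 2432.6) = 1885.5839 rad/s
tau = -(-0.187099) / 1885.5839
    = 0.0992 ms

0.0992 ms


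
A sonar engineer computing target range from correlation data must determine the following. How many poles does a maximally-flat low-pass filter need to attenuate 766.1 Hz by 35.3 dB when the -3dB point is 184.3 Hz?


Butterworth filter order formula:
n = log10(10^(A/10) - 1) / (2 * log10(f_stop/f_pass))
10^(35.3/10) - 1 = 3387.4416
f_stop/f_pass = 766.1 / 184.3 = 4.1568
n = 2.8524 -> ceil = 3

3


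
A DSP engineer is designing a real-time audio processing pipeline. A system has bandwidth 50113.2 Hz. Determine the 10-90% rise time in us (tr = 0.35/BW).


Rise time from bandwidth relationship:
tr = 0.35 / BW
   = 0.35 / 50113.2
   = 6.984187799e-06 s
   = 6.9842 us

6.9842 us


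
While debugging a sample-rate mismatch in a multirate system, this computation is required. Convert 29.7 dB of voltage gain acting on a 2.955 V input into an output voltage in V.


Output voltage from dB gain:
V_out = V_in * 10^(gain_dB / 20)
      = 2.955 * 10^(29.7 / 20)
      = 2.955 * 30.549211
      = 90.2729 V

90.2729 V


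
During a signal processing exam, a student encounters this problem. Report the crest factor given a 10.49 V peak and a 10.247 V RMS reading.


Crest factor is the ratio of peak to RMS:
CF = V_peak / V_rms
   = 10.49 / 10.247
   = 1.0237

1.0237


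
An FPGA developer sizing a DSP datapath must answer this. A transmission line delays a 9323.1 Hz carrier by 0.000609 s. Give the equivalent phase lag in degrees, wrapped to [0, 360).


Phase shift from frequency and time delay:
phi = 360 * f * t_delay
    = 360 * 9323.1 * 0.000609
    = 2044.0 degrees
    mod 360 = 244.0 degrees

244.0 degrees


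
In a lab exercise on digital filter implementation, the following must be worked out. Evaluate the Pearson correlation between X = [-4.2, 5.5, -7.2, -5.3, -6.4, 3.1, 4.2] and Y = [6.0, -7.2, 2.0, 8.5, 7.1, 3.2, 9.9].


Pearson correlation coefficient (population):
r = cov(X,Y) / (std(X) * std(Y))
Mean X = -1.4714, Mean Y = 4.2143
Cov(X,Y) = -10.683265
Std(X) = 5.083226, Std(Y) = 5.324184
r = -0.3947

-0.3947


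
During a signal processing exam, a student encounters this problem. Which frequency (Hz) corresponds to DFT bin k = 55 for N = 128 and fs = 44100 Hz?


Frequency of DFT bin k:
f_k = k * fs / N
    = 55 * 44100 / 128
    = 2425500 / 128
    = 18949.219 Hz

18949.219 Hz


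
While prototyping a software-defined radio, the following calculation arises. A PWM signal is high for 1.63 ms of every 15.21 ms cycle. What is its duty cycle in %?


Duty cycle as a percentage:
DC = (t_on / T) * 100
   = (1.63 / 15.21) * 100
   = 0.107166 * 100
   = 10.72 %

10.72 %


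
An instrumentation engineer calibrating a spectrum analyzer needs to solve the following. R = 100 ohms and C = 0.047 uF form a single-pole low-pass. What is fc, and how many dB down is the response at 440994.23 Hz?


Step 1 — cutoff frequency:
fc = 1 / (2*pi*R*C)
C = 0.047 uF = 4.7e-08 F
fc = 1 / (2*pi*100*4.7e-08)
   = 33862.754 Hz

Step 2 — magnitude at f = 440994.23 Hz:
|H(f)| = 1 / sqrt(1 + (f/fc)^2)
f/fc = 440994.23 / 33862.754 = 13.022988
|H| = 1 / sqrt(1 + 169.598216) = 0.0765619
|H|_dB = 20*log10(0.0765619) = -22.32 dB

fc = 33862.754 Hz; |H(440994.23 Hz)| = -22.32 dB


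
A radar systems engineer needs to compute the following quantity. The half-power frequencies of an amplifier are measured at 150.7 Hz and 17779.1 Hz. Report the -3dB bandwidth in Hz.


Bandwidth is the difference of -3dB frequencies:
BW = f_high - f_low
   = 17779.1 - 150.7
   = 17628.4 Hz

17628.4 Hz


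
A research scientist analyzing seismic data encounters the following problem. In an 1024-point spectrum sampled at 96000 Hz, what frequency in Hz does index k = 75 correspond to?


Frequency of DFT bin k:
f_k = k * fs / N
    = 75 * 96000 / 1024
    = 7200000 / 1024
    = 7031.25 Hz

7031.25 Hz


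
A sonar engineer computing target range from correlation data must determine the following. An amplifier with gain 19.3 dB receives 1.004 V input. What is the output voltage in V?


Output voltage from dB gain:
V_out = V_in * 10^(gain_dB / 20)
      = 1.004 * 10^(19.3 / 20)
      = 1.004 * 9.225714
      = 9.2626 V

9.2626 V


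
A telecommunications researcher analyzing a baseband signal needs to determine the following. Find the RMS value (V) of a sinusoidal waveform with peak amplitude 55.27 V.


RMS voltage for a sinusoidal waveform:
V_rms = V_peak / sqrt(2)
      = 55.27 / 1.414214
      = 39.082 V

39.082 V


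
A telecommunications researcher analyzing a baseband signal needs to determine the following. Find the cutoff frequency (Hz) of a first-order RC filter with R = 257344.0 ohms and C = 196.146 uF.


Cutoff frequency of a first-order RC filter:
fc = 1 / (2 * pi * R * C)
C = 196.146 uF = 0.000196146 F
fc = 1 / (2 * pi * 257344.0 * 0.000196146)
   = 1 / 317.1563210252
   = 0.003153 Hz

0.003153 Hz


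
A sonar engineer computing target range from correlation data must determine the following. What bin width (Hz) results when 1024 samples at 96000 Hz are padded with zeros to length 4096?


Frequency resolution after zero-padding:
N_padded = 1024 * 4 = 4096
df = fs / N_padded
   = 96000 / 4096
   = 23.4375 Hz

23.4375 Hz


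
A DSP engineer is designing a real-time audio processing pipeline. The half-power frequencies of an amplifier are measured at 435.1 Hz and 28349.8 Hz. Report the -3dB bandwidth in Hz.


Bandwidth is the difference of -3dB frequencies:
BW = f_high - f_low
   = 28349.8 - 435.1
   = 27914.7 Hz

27914.7 Hz


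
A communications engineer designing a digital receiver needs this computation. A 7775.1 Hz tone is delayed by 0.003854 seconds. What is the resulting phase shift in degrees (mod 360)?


Phase shift from frequency and time delay:
phi = 360 * f * t_delay
    = 360 * 7775.1 * 0.003854
    = 10787.48 degrees
    mod 360 = 347.48 degrees

347.48 degrees


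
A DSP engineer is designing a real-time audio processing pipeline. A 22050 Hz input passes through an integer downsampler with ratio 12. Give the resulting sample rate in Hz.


Decimation reduces the sample rate:
fs_out = fs_in / M
       = 22050 / 12
       = 1837.5 Hz

1837.5 Hz


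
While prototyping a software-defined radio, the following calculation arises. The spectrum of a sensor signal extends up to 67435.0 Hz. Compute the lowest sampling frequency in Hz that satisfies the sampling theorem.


The Nyquist rate is twice the maximum frequency component.
fs_min = 2 * fmax
      = 2 * 67435.0
      = 134870.0 Hz

134870.0


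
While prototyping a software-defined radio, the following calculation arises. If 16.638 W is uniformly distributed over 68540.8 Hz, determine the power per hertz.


Power spectral density:
PSD = P / BW
    = 16.638 / 68540.8
    = 0.00024275 W/Hz

0.00024275 W/Hz


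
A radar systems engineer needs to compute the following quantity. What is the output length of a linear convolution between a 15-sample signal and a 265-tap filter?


Linear convolution output length:
L = N + M - 1
  = 15 + 265 - 1
  = 279 samples

279


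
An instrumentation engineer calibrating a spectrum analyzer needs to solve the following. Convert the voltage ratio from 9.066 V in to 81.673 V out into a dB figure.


Voltage gain in dB:
G = 20 * log10(Vout / Vin)
  = 20 * log10(81.673 / 9.066)
  = 20 * log10(9.008714)
  = 20 * 0.954663
  = 19.09 dB

19.09 dB


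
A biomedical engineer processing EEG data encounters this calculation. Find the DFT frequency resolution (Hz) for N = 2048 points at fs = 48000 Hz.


DFT frequency resolution:
df = fs / N
   = 48000 / 2048
   = 23.4375 Hz

23.4375 Hz


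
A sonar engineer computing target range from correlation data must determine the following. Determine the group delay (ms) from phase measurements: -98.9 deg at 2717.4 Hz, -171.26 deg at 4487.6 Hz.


Group delay from phase difference:
tau = -d(phi)/d(omega)
d(phi) = -72.36 deg = -1.26292 rad
d(omega) = 2*pi*(4487.6 - 2717.4) = 11122.4946 rad/s
tau = -(-1.26292) / 11122.4946
    = 0.1135 ms

0.1135 ms


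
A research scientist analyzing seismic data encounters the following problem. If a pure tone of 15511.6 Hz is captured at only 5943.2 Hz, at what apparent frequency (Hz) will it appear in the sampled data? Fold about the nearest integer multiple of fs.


Compute the nearest integer multiple of fs to the signal:
n = round(15511.6 / 5943.2) = 3
f_alias = |15511.6 - 3 * 5943.2|
        = |15511.6 - 17829.6|
        = 2318.0 Hz

2318.0


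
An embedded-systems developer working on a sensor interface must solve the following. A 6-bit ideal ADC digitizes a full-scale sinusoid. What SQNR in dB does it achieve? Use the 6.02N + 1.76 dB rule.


Theoretical SNR for a full-scale sinusoid:
SNR = 6.02 * N + 1.76
    = 6.02 * 6 + 1.76
    = 36.12 + 1.76
    = 37.88 dB

37.88 dB


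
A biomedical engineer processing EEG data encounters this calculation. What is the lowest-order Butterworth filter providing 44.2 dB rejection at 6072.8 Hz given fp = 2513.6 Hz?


Butterworth filter order formula:
n = log10(10^(A/10) - 1) / (2 * log10(f_stop/f_pass))
10^(44.2/10) - 1 = 26301.6799
f_stop/f_pass = 6072.8 / 2513.6 = 2.416
n = 5.7688 -> ceil = 6

6


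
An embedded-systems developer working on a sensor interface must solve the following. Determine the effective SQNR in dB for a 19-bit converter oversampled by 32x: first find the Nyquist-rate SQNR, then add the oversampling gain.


Step 1 — baseline SQNR at Nyquist:
SQNR_base = 6.02*N + 1.76
          = 6.02*19 + 1.76
          = 116.14 dB

Step 2 — oversampling processing gain:
G = 10*log10(OSR) = 10*log10(32) = 15.05 dB

Step 3 — total:
SQNR_total = 116.14 + 15.05 = 131.19 dB

Base SQNR = 116.14 dB; oversampled SQNR = 131.19 dB


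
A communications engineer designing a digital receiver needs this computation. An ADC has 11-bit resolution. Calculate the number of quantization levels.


Number of quantization levels = 2^N
= 2^11
= 2048

2048


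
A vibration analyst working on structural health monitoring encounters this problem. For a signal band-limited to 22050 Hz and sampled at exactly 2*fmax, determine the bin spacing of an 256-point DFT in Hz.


Step 1 — Nyquist sampling rate:
fs = 2 * fmax = 2 * 22050 = 44100 Hz

Step 2 — DFT bin spacing:
df = fs / N = 44100 / 256 = 172.2656 Hz

172.2656 Hz


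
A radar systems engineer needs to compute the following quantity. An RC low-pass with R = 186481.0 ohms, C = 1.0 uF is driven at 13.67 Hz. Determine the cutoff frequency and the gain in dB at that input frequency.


Step 1 — cutoff frequency:
fc = 1 / (2*pi*R*C)
C = 1.0 uF = 1e-06 F
fc = 1 / (2*pi*186481.0*1e-06)
   = 0.853465 Hz

Step 2 — magnitude at f = 13.67 Hz:
|H(f)| = 1 / sqrt(1 + (f/fc)^2)
f/fc = 13.67 / 0.853465 = 16.01706
|H| = 1 / sqrt(1 + 256.546211) = 0.0623121
|H|_dB = 20*log10(0.0623121) = -24.11 dB

fc = 0.853465 Hz; |H(13.67 Hz)| = -24.11 dB


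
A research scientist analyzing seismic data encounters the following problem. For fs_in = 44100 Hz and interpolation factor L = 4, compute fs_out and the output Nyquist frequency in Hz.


Step 1 — output sample rate after interpolation by L:
fs_out = L * fs_in = 4 * 44100 = 176400 Hz

Step 2 — Nyquist frequency of the output stream:
f_Nyq = fs_out / 2 = 176400 / 2 = 88200.0 Hz

fs_out = 176400 Hz; f_Nyquist = 88200.0 Hz


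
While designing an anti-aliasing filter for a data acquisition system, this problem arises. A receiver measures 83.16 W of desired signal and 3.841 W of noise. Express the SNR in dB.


SNR in decibels:
SNR = 10 * log10(Ps / Pn)
    = 10 * log10(83.16 / 3.841)
    = 10 * log10(21.6506)
    = 10 * 1.3355
    = 13.35 dB

13.35 dB


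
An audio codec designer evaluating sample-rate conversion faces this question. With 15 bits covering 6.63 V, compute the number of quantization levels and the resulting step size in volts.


Step 1 — number of quantization levels:
L = 2^N = 2^15 = 32768

Step 2 — LSB step size:
delta = Vfs / L
      = 6.63 / 32768
      = 0.00020233 V

Levels = 32768; step size = 0.00020233 V


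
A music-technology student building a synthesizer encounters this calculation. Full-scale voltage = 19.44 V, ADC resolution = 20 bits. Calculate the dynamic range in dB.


Dynamic range from full-scale to LSB:
V_min = V_max / 2^bits = 19.44 / 2^20
DR = 20 * log10(V_max / V_min)
   = 20 * log10(2^20)
   = 20 * 20 * log10(2)
   = 120.41 dB

120.41 dB


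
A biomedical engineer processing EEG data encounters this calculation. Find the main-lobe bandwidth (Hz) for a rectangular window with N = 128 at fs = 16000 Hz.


Main lobe width for a rectangular window:
Width = 2 * fs / N
      = 2 * 16000 / 128
      = 32000 / 128
      = 250.0 Hz

250.0 Hz


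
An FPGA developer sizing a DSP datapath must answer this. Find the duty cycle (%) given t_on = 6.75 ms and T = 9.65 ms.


Duty cycle as a percentage:
DC = (t_on / T) * 100
   = (6.75 / 9.65) * 100
   = 0.699482 * 100
   = 69.95 %

69.95 %


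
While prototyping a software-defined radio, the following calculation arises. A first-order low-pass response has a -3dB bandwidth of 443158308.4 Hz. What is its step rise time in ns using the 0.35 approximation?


Rise time from bandwidth relationship:
tr = 0.35 / BW
   = 0.35 / 443158308.4
   = 7.897854861e-10 s
   = 0.7898 ns

0.7898 ns


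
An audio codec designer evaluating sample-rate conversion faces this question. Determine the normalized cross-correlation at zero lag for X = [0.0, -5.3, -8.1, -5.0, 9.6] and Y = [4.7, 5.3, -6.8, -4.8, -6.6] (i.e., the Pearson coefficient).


Pearson correlation coefficient (population):
r = cov(X,Y) / (std(X) * std(Y))
Mean X = -1.76, Mean Y = -1.64
Cov(X,Y) = -5.3604
Std(X) = 6.250952, Std(Y) = 5.469406
r = -0.1568

-0.1568


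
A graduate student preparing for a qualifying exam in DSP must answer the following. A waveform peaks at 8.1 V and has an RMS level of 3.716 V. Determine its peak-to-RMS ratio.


Crest factor is the ratio of peak to RMS:
CF = V_peak / V_rms
   = 8.1 / 3.716
   = 2.1798

2.1798


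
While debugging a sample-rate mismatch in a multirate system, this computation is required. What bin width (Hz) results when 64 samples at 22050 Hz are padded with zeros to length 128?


Frequency resolution after zero-padding:
N_padded = 64 * 2 = 128
df = fs / N_padded
   = 22050 / 128
   = 172.2656 Hz

172.2656 Hz


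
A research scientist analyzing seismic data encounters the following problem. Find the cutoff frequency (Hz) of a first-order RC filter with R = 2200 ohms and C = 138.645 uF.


Cutoff frequency of a first-order RC filter:
fc = 1 / (2 * pi * R * C)
C = 138.645 uF = 0.000138645 F
fc = 1 / (2 * pi * 2200 * 0.000138645)
   = 1 / 1.9164908992106
   = 0.521787 Hz

0.521787 Hz


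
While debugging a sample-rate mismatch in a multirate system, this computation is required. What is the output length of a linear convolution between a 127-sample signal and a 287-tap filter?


Linear convolution output length:
L = N + M - 1
  = 127 + 287 - 1
  = 413 samples

413


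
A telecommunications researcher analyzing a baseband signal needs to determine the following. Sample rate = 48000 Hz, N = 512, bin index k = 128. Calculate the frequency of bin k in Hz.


Frequency of DFT bin k:
f_k = k * fs / N
    = 128 * 48000 / 512
    = 6144000 / 512
    = 12000.0 Hz

12000.0 Hz


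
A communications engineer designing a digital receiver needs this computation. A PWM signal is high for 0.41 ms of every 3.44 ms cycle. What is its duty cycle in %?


Duty cycle as a percentage:
DC = (t_on / T) * 100
   = (0.41 / 3.44) * 100
   = 0.119186 * 100
   = 11.92 %

11.92 %


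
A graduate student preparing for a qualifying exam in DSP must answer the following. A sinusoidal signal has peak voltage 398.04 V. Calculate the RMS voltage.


RMS voltage for a sinusoidal waveform:
V_rms = V_peak / sqrt(2)
      = 398.04 / 1.414214
      = 281.457 V

281.457 V


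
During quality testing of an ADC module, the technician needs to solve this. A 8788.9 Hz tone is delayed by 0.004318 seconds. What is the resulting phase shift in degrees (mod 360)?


Phase shift from frequency and time delay:
phi = 360 * f * t_delay
    = 360 * 8788.9 * 0.004318
    = 13662.17 degrees
    mod 360 = 342.17 degrees

342.17 degrees


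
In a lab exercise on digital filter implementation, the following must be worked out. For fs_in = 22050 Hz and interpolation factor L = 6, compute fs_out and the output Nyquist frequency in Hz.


Step 1 — output sample rate after interpolation by L:
fs_out = L * fs_in = 6 * 22050 = 132300 Hz

Step 2 — Nyquist frequency of the output stream:
f_Nyq = fs_out / 2 = 132300 / 2 = 66150.0 Hz

fs_out = 132300 Hz; f_Nyquist = 66150.0 Hz


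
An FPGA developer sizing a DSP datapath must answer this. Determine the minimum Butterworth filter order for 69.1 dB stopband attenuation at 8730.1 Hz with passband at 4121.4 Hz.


Butterworth filter order formula:
n = log10(10^(A/10) - 1) / (2 * log10(f_stop/f_pass))
10^(69.1/10) - 1 = 8128304.1616
f_stop/f_pass = 8730.1 / 4121.4 = 2.1182
n = 10.599 -> ceil = 11

11


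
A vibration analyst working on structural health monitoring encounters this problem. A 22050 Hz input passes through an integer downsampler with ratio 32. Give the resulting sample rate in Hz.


Decimation reduces the sample rate:
fs_out = fs_in / M
       = 22050 / 32
       = 689.0625 Hz

689.0625 Hz


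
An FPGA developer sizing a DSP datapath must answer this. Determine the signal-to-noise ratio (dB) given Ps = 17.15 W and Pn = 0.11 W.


SNR in decibels:
SNR = 10 * log10(Ps / Pn)
    = 10 * log10(17.15 / 0.11)
    = 10 * log10(155.9091)
    = 10 * 2.1929
    = 21.93 dB

21.93 dB


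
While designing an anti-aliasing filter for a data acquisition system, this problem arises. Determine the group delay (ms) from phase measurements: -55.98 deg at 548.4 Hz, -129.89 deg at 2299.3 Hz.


Group delay from phase difference:
tau = -d(phi)/d(omega)
d(phi) = -73.91 deg = -1.289973 rad
d(omega) = 2*pi*(2299.3 - 548.4) = 11001.2292 rad/s
tau = -(-1.289973) / 11001.2292
    = 0.1173 ms

0.1173 ms


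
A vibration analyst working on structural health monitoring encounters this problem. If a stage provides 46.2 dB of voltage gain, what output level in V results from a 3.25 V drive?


Output voltage from dB gain:
V_out = V_in * 10^(gain_dB / 20)
      = 3.25 * 10^(46.2 / 20)
      = 3.25 * 204.173794
      = 663.5648 V

663.5648 V


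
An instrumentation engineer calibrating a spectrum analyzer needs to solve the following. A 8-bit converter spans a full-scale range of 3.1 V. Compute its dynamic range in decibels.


Dynamic range from full-scale to LSB:
V_min = V_max / 2^bits = 3.1 / 2^8
DR = 20 * log10(V_max / V_min)
   = 20 * log10(2^8)
   = 20 * 8 * log10(2)
   = 48.16 dB

48.16 dB


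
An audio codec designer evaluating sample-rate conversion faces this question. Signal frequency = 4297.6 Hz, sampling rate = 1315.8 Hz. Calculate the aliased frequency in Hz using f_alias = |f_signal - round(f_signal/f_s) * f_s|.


Compute the nearest integer multiple of fs to the signal:
n = round(4297.6 / 1315.8) = 3
f_alias = |4297.6 - 3 * 1315.8|
        = |4297.6 - 3947.4|
        = 350.2 Hz

350.2


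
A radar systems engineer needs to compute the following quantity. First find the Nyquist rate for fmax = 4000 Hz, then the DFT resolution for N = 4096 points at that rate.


Step 1 — Nyquist sampling rate:
fs = 2 * fmax = 2 * 4000 = 8000 Hz

Step 2 — DFT bin spacing:
df = fs / N = 8000 / 4096 = 1.9531 Hz

1.9531 Hz


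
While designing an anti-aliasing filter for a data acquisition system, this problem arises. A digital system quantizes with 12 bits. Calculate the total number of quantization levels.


Number of quantization levels = 2^N
= 2^12
= 4096

4096


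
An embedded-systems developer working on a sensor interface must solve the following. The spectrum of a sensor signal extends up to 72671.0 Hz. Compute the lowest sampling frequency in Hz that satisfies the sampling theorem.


The Nyquist rate is twice the maximum frequency component.
fs_min = 2 * fmax
      = 2 * 72671.0
      = 145342.0 Hz

145342.0


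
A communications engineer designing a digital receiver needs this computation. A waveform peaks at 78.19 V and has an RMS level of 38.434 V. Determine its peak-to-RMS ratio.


Crest factor is the ratio of peak to RMS:
CF = V_peak / V_rms
   = 78.19 / 38.434
   = 2.0344

2.0344


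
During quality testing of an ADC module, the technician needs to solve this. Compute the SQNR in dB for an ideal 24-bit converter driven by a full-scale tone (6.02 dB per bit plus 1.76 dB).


Theoretical SNR for a full-scale sinusoid:
SNR = 6.02 * N + 1.76
    = 6.02 * 24 + 1.76
    = 144.48 + 1.76
    = 146.24 dB

146.24 dB


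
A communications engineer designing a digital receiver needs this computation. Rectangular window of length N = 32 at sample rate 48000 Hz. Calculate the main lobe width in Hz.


Main lobe width for a rectangular window:
Width = 2 * fs / N
      = 2 * 48000 / 32
      = 96000 / 32
      = 3000.0 Hz

3000.0 Hz


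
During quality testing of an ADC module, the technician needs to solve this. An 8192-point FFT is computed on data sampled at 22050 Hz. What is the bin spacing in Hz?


DFT frequency resolution:
df = fs / N
   = 22050 / 8192
   = 2.6917 Hz

2.6917 Hz


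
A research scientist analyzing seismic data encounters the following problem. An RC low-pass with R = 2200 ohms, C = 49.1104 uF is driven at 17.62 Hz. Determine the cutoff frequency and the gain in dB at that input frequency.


Step 1 — cutoff frequency:
fc = 1 / (2*pi*R*C)
C = 49.1104 uF = 4.91104e-05 F
fc = 1 / (2*pi*2200*4.91104e-05)
   = 1.47307 Hz

Step 2 — magnitude at f = 17.62 Hz:
|H(f)| = 1 / sqrt(1 + (f/fc)^2)
f/fc = 17.62 / 1.47307 = 11.961414
|H| = 1 / sqrt(1 + 143.075425) = 0.0833115
|H|_dB = 20*log10(0.0833115) = -21.59 dB

fc = 1.47307 Hz; |H(17.62 Hz)| = -21.59 dB


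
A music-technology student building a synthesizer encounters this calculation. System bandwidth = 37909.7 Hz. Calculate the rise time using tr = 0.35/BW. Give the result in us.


Rise time from bandwidth relationship:
tr = 0.35 / BW
   = 0.35 / 37909.7
   = 9.232465569e-06 s
   = 9.2325 us

9.2325 us


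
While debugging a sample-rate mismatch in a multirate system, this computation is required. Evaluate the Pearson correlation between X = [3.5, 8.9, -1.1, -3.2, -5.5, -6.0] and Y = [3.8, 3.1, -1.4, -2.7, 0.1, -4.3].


Pearson correlation coefficient (population):
r = cov(X,Y) / (std(X) * std(Y))
Mean X = -0.5667, Mean Y = -0.2333
Cov(X,Y) = 12.587778
Std(X) = 5.279415, Std(Y) = 2.928974
r = 0.814

0.814


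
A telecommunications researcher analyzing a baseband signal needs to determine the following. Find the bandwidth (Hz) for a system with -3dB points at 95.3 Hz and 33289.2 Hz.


Bandwidth is the difference of -3dB frequencies:
BW = f_high - f_low
   = 33289.2 - 95.3
   = 33193.9 Hz

33193.9 Hz


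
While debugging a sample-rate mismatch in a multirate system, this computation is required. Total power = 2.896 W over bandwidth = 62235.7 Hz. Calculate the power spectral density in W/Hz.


Power spectral density:
PSD = P / BW
    = 2.896 / 62235.7
    = 4.653e-05 W/Hz

4.653e-05 W/Hz


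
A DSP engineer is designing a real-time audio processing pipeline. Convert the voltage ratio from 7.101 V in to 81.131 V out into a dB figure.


Voltage gain in dB:
G = 20 * log10(Vout / Vin)
  = 20 * log10(81.131 / 7.101)
  = 20 * log10(11.425292)
  = 20 * 1.057867
  = 21.16 dB

21.16 dB


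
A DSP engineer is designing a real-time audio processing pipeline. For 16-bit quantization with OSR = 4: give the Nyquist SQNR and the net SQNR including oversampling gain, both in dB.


Step 1 — baseline SQNR at Nyquist:
SQNR_base = 6.02*N + 1.76
          = 6.02*16 + 1.76
          = 98.08 dB

Step 2 — oversampling processing gain:
G = 10*log10(OSR) = 10*log10(4) = 6.02 dB

Step 3 — total:
SQNR_total = 98.08 + 6.02 = 104.1 dB

Base SQNR = 98.08 dB; oversampled SQNR = 104.1 dB


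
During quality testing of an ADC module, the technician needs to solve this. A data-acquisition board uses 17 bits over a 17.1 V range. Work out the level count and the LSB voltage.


Step 1 — number of quantization levels:
L = 2^N = 2^17 = 131072

Step 2 — LSB step size:
delta = Vfs / L
      = 17.1 / 131072
      = 0.00013046 V

Levels = 131072; step size = 0.00013046 V


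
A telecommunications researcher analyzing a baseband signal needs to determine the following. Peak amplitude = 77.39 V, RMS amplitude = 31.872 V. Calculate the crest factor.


Crest factor is the ratio of peak to RMS:
CF = V_peak / V_rms
   = 77.39 / 31.872
   = 2.4282

2.4282


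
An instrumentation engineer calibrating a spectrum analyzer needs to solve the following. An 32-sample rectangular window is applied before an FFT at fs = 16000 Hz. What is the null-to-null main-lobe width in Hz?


Main lobe width for a rectangular window:
Width = 2 * fs / N
      = 2 * 16000 / 32
      = 32000 / 32
      = 1000.0 Hz

1000.0 Hz


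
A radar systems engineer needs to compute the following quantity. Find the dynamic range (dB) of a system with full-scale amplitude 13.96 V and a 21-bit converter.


Dynamic range from full-scale to LSB:
V_min = V_max / 2^bits = 13.96 / 2^21
DR = 20 * log10(V_max / V_min)
   = 20 * log10(2^21)
   = 20 * 21 * log10(2)
   = 126.43 dB

126.43 dB


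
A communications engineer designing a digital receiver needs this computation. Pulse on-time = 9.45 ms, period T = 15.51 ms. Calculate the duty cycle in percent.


Duty cycle as a percentage:
DC = (t_on / T) * 100
   = (9.45 / 15.51) * 100
   = 0.609284 * 100
   = 60.93 %

60.93 %


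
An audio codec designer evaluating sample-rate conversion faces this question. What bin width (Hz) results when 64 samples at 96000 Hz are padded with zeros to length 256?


Frequency resolution after zero-padding:
N_padded = 64 * 4 = 256
df = fs / N_padded
   = 96000 / 256
   = 375.0 Hz

375.0 Hz


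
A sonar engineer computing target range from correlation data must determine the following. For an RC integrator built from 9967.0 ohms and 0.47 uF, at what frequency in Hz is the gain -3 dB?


Cutoff frequency of a first-order RC filter:
fc = 1 / (2 * pi * R * C)
C = 0.47 uF = 4.7e-07 F
fc = 1 / (2 * pi * 9967.0 * 4.7e-07)
   = 1 / 0.02943351873963
   = 33.974871 Hz

33.974871 Hz


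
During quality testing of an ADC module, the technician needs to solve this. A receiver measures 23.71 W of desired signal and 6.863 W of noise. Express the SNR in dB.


SNR in decibels:
SNR = 10 * log10(Ps / Pn)
    = 10 * log10(23.71 / 6.863)
    = 10 * log10(3.4548)
    = 10 * 0.5384
    = 5.38 dB

5.38 dB


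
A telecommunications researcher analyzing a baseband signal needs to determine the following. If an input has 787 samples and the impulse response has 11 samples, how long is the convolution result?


Linear convolution output length:
L = N + M - 1
  = 787 + 11 - 1
  = 797 samples

797


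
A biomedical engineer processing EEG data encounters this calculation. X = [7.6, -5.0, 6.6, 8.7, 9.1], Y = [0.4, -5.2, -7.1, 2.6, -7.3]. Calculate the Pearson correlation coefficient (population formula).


Pearson correlation coefficient (population):
r = cov(X,Y) / (std(X) * std(Y))
Mean X = 5.4, Mean Y = -3.32
Cov(X,Y) = 5.602
Std(X) = 5.27295, Std(Y) = 4.063201
r = 0.2615

0.2615


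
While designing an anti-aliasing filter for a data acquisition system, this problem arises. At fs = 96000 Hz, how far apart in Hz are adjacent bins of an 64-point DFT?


DFT frequency resolution:
df = fs / N
   = 96000 / 64
   = 1500.0 Hz

1500.0 Hz


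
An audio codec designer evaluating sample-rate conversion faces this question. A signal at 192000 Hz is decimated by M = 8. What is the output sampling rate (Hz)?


Decimation reduces the sample rate:
fs_out = fs_in / M
       = 192000 / 8
       = 24000.0 Hz

24000.0 Hz


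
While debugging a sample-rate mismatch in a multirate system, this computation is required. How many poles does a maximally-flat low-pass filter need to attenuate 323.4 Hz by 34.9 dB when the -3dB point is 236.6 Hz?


Butterworth filter order formula:
n = log10(10^(A/10) - 1) / (2 * log10(f_stop/f_pass))
10^(34.9/10) - 1 = 3089.2954
f_stop/f_pass = 323.4 / 236.6 = 1.3669
n = 12.8563 -> ceil = 13

13


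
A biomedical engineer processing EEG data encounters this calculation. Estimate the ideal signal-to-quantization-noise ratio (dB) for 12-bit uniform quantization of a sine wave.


Theoretical SNR for a full-scale sinusoid:
SNR = 6.02 * N + 1.76
    = 6.02 * 12 + 1.76
    = 72.24 + 1.76
    = 74.0 dB

74.0 dB


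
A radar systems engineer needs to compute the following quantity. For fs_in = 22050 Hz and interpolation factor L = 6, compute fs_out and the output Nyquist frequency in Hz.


Step 1 — output sample rate after interpolation by L:
fs_out = L * fs_in = 6 * 22050 = 132300 Hz

Step 2 — Nyquist frequency of the output stream:
f_Nyq = fs_out / 2 = 132300 / 2 = 66150.0 Hz

fs_out = 132300 Hz; f_Nyquist = 66150.0 Hz


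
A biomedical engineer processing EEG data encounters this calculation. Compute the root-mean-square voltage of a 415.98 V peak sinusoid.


RMS voltage for a sinusoidal waveform:
V_rms = V_peak / sqrt(2)
      = 415.98 / 1.414214
      = 294.142 V

294.142 V


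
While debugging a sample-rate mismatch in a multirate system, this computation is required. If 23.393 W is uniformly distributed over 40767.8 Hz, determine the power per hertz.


Power spectral density:
PSD = P / BW
    = 23.393 / 40767.8
    = 0.00057381 W/Hz

0.00057381 W/Hz


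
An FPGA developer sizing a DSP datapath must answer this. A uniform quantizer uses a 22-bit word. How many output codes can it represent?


Number of quantization levels = 2^N
= 2^22
= 4194304

4194304


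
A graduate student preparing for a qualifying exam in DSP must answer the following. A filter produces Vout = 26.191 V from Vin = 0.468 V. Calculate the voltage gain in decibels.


Voltage gain in dB:
G = 20 * log10(Vout / Vin)
  = 20 * log10(26.191 / 0.468)
  = 20 * log10(55.963675)
  = 20 * 1.747906
  = 34.96 dB

34.96 dB


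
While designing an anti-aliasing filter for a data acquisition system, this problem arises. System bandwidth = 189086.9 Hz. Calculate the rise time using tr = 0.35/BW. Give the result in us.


Rise time from bandwidth relationship:
tr = 0.35 / BW
   = 0.35 / 189086.9
   = 1.851000783e-06 s
   = 1.851 us

1.851 us


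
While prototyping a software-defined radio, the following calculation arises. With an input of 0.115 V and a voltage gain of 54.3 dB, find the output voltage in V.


Output voltage from dB gain:
V_out = V_in * 10^(gain_dB / 20)
      = 0.115 * 10^(54.3 / 20)
      = 0.115 * 518.800039
      = 59.662 V

59.662 V


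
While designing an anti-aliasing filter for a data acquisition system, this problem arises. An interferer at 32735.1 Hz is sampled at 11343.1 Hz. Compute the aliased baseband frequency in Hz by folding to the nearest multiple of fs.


Compute the nearest integer multiple of fs to the signal:
n = round(32735.1 / 11343.1) = 3
f_alias = |32735.1 - 3 * 11343.1|
        = |32735.1 - 34029.3|
        = 1294.2 Hz

1294.2


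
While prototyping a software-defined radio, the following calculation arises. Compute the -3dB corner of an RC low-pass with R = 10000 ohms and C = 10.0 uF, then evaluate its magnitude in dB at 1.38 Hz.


Step 1 — cutoff frequency:
fc = 1 / (2*pi*R*C)
C = 10.0 uF = 1e-05 F
fc = 1 / (2*pi*10000*1e-05)
   = 1.59155 Hz

Step 2 — magnitude at f = 1.38 Hz:
|H(f)| = 1 / sqrt(1 + (f/fc)^2)
f/fc = 1.38 / 1.59155 = 0.867079
|H| = 1 / sqrt(1 + 0.751826) = 0.7555349
|H|_dB = 20*log10(0.7555349) = -2.43 dB

fc = 1.59155 Hz; |H(1.38 Hz)| = -2.43 dB


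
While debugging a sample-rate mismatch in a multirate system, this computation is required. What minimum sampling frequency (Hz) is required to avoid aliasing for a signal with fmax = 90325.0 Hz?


The Nyquist rate is twice the maximum frequency component.
fs_min = 2 * fmax
      = 2 * 90325.0
      = 180650.0 Hz

180650.0


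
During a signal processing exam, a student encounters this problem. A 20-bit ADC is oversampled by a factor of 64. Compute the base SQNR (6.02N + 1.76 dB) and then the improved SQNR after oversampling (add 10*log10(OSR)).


Step 1 — baseline SQNR at Nyquist:
SQNR_base = 6.02*N + 1.76
          = 6.02*20 + 1.76
          = 122.16 dB

Step 2 — oversampling processing gain:
G = 10*log10(OSR) = 10*log10(64) = 18.06 dB

Step 3 — total:
SQNR_total = 122.16 + 18.06 = 140.22 dB

Base SQNR = 122.16 dB; oversampled SQNR = 140.22 dB


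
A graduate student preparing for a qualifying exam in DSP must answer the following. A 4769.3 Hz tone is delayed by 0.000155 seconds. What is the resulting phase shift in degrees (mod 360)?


Phase shift from frequency and time delay:
phi = 360 * f * t_delay
    = 360 * 4769.3 * 0.000155
    = 266.13 degrees
    mod 360 = 266.13 degrees

266.13 degrees


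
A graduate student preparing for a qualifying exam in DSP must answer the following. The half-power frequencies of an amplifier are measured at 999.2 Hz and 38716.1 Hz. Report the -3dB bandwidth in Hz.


Bandwidth is the difference of -3dB frequencies:
BW = f_high - f_low
   = 38716.1 - 999.2
   = 37716.9 Hz

37716.9 Hz


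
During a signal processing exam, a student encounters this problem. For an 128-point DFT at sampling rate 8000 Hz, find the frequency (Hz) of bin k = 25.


Frequency of DFT bin k:
f_k = k * fs / N
    = 25 * 8000 / 128
    = 200000 / 128
    = 1562.5 Hz

1562.5 Hz


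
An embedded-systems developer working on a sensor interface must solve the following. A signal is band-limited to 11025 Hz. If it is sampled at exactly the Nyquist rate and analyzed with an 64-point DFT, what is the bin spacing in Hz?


Step 1 — Nyquist sampling rate:
fs = 2 * fmax = 2 * 11025 = 22050 Hz

Step 2 — DFT bin spacing:
df = fs / N = 22050 / 64 = 344.5312 Hz

344.5312 Hz


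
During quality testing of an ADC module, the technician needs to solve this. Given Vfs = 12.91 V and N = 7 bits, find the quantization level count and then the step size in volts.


Step 1 — number of quantization levels:
L = 2^N = 2^7 = 128

Step 2 — LSB step size:
delta = Vfs / L
      = 12.91 / 128
      = 0.10085938 V

Levels = 128; step size = 0.10085938 V


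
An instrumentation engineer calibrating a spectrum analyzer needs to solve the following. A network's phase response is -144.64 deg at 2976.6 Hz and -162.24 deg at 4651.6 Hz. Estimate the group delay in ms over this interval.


Group delay from phase difference:
tau = -d(phi)/d(omega)
d(phi) = -17.6 deg = -0.307178 rad
d(omega) = 2*pi*(4651.6 - 2976.6) = 10524.3354 rad/s
tau = -(-0.307178) / 10524.3354
    = 0.0292 ms

0.0292 ms


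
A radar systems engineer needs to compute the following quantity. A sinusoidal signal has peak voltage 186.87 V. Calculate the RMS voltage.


RMS voltage for a sinusoidal waveform:
V_rms = V_peak / sqrt(2)
      = 186.87 / 1.414214
      = 132.137 V

132.137 V


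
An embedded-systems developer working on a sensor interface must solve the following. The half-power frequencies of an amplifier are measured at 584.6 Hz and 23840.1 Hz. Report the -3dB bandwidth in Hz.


Bandwidth is the difference of -3dB frequencies:
BW = f_high - f_low
   = 23840.1 - 584.6
   = 23255.5 Hz

23255.5 Hz


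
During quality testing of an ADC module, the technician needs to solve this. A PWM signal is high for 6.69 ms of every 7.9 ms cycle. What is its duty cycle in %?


Duty cycle as a percentage:
DC = (t_on / T) * 100
   = (6.69 / 7.9) * 100
   = 0.846835 * 100
   = 84.68 %

84.68 %


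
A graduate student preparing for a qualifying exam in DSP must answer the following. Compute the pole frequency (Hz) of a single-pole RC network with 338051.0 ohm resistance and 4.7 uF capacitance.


Cutoff frequency of a first-order RC filter:
fc = 1 / (2 * pi * R * C)
C = 4.7 uF = 4.7e-06 F
fc = 1 / (2 * pi * 338051.0 * 4.7e-06)
   = 1 / 9.9829742585036
   = 0.100171 Hz

0.100171 Hz
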